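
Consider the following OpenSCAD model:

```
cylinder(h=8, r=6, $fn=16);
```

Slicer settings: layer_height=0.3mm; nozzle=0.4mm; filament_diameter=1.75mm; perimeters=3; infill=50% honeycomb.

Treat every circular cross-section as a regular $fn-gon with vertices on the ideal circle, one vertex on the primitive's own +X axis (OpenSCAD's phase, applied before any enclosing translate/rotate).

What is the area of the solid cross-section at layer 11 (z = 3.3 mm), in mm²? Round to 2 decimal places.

At z = 3.3 mm: the r=6 cylinder contributes a regular 16-gon of circumradius 6 (area = (16/2)·6.000²·sin(360°/16) = 110.21 mm²). Overall, the cross-section is a single solid region. Net area = 110.21 mm².

110.21 mm²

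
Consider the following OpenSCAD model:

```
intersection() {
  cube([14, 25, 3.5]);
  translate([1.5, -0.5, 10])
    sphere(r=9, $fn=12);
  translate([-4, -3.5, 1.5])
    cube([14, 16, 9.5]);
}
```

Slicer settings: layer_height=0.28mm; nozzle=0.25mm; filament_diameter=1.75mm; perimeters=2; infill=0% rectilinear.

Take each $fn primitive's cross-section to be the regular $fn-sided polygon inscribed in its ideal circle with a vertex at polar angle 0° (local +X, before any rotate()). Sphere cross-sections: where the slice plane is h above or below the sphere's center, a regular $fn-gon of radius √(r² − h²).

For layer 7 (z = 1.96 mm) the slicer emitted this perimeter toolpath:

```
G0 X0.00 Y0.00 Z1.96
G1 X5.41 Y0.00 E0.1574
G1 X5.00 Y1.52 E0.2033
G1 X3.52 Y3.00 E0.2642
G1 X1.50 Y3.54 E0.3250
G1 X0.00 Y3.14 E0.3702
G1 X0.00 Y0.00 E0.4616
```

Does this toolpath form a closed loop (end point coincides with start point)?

yes

Start point (G0): (0.00, 0.00). End point (last G1): the path returns to the start — closed.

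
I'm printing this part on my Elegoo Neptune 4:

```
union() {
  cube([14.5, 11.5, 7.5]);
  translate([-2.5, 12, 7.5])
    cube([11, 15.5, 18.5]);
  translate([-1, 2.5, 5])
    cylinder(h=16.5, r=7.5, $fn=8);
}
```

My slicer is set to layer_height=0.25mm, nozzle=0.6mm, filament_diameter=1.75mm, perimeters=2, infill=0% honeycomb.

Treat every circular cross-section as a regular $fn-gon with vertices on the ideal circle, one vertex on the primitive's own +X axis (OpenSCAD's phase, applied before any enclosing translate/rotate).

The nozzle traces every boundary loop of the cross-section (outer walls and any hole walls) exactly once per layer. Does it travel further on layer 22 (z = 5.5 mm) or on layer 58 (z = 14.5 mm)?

Layer 22 (z = 5.5): the cube (footprint 14.5×11.5) is included at this height (perimeter 52.00 mm); the cube at (-2.5, 12) is absent (z outside [7.5, 26]); the cylinder at (-1, 2.5): section is a regular 8-gon, circumradius r=7.5 (perimeter = 2·8·7.500·sin(180°/8) = 45.92 mm); Taking the union: the regions partially overlap (shared area 47.44 mm²), so the edge portions inside another operand are dropped and the merged outline is re-measured after clipping — boundary = 69.77 mm. So its perimeter = 69.77 mm. Layer 58 (z = 14.5): the cube is absent (z outside [0, 7.5]); the cube at (-2.5, 12) is present — its section is the full 11×15.5 rectangle (perimeter 53.00 mm); the r=7.5 cylinder at (-1, 2.5) gives a regular 8-gon of circumradius 7.5 (constant along its height) (perimeter = 2·8·7.500·sin(180°/8) = 45.92 mm); Merging all regions: the 2 present regions are separate (no shared area or edge), so areas and boundary lengths simply add and each stays a separate island — boundary = 98.92 mm. So its perimeter = 98.92 mm. Layer 58 is larger (98.92 vs 69.77 mm).

layer 58 (z = 14.5 mm)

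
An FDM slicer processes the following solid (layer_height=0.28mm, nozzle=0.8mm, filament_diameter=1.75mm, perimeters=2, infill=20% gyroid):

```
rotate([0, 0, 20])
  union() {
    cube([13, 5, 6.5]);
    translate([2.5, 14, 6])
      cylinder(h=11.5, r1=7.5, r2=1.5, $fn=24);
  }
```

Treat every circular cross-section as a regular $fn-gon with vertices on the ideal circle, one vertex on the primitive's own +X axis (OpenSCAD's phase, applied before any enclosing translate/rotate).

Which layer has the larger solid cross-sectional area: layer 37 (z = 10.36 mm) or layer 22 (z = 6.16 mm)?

layer 22 (z = 6.16 mm)

Layer 37 (z = 10.36): the cube does not reach this height (z outside [0, 6.5]); the cone at (2.5, 14): at t=0.379 of its height the radius interpolates to r₁+(r₂−r₁)t = 5.225, giving a regular 24-gon of that circumradius (area = (24/2)·5.225²·sin(360°/24) = 84.80 mm²); Combining (union): only the cone at (2.5, 14) is present, so the union is just that shape — area = 84.80 mm²; (rotated 20° about Z; rotation is an isometry so areas/perimeters/island counts are preserved). So its area = 84.80 mm². Layer 22 (z = 6.16): the 13×5 cube contributes its full rectangle (area 65.00 mm²); the cone at (2.5, 14) (r1=7.5→r2=1.5) has section circumradius 7.417 here — a regular 24-gon (area = (24/2)·7.417²·sin(360°/24) = 170.84 mm²); Combining (union): the 2 present regions are separate (no shared area or edge), so areas and boundary lengths simply add and each stays a separate island — area = 235.84 mm²; (rotated 20° about Z; rotation is an isometry so areas/perimeters/island counts are preserved). So its area = 235.84 mm². Layer 22 is larger (235.84 vs 84.80 mm²).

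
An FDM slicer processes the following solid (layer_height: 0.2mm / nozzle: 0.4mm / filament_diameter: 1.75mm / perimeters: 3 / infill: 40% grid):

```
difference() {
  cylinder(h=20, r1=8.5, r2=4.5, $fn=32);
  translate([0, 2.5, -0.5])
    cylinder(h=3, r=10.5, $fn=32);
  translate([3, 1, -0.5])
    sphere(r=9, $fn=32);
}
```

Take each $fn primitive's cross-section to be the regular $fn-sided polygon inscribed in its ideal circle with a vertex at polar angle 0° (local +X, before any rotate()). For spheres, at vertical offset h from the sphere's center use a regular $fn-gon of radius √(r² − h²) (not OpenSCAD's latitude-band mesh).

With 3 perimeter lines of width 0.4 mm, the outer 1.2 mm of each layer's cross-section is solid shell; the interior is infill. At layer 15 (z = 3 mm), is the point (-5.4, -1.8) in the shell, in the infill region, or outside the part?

shell

At z = 3 mm: the cone contributes a regular 32-gon of circumradius 7.900 (interpolated between r1=8.5 and r2=4.5 at t=0.150); the cylinder at (0, 2.5) is not intersected at this z (z outside [-0.5, 2.5]); the sphere at (3, 1): section is a regular 32-gon, circumradius = √(r²−h²) = √(9²−3.5²) = 8.292; After the difference (first − rest): starting from the cone, the r=9 sphere at (3, 1) partially overlaps it — only the 153.60 mm² overlap (of its 214.60 mm²) is removed, clipping the outline — 1 connected region. Overall, the cross-section is a single solid region. The nearest boundary edge runs (-5.13, -0.62)→(-4.66, -2.17); distance from the point to it = 0.60 mm. The point is inside the cross-section, 0.60 mm from the nearest boundary — within the 1.2 mm shell band (3 × 0.4).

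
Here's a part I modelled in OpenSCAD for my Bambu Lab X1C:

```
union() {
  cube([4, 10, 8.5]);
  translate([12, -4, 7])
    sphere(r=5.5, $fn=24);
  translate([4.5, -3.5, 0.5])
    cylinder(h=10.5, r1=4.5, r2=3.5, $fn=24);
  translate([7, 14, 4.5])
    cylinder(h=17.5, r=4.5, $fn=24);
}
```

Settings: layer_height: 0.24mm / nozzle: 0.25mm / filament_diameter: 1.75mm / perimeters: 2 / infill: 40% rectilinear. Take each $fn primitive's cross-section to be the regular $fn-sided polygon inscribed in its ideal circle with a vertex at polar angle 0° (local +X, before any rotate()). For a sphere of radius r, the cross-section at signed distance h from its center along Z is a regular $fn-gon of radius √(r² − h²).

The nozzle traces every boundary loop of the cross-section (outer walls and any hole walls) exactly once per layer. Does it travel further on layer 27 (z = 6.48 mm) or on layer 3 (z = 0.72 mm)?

layer 27 (z = 6.48 mm)

Layer 27 (z = 6.48): the cube is present — its section is the full 4×10 rectangle (perimeter 28.00 mm); the r=5.5 sphere at (12, -4) slices to a regular 24-gon of circumradius 5.475 (√(r²−h²) with h=0.52 from center) (perimeter = 2·24·5.475·sin(180°/24) = 34.30 mm); the cone at (4.5, -3.5) contributes a regular 24-gon of circumradius 3.930 (interpolated between r1=4.5 and r2=3.5 at t=0.570) (perimeter = 2·24·3.930·sin(180°/24) = 24.63 mm); the r=4.5 cylinder at (7, 14) contributes a regular 24-gon of circumradius 4.5 (perimeter = 2·24·4.500·sin(180°/24) = 28.19 mm); Combining (union): the regions partially overlap (shared area 7.11 mm²), so the edge portions inside another operand are dropped and the merged outline is re-measured after clipping — boundary = 100.48 mm. So its perimeter = 100.48 mm. Layer 3 (z = 0.72): the 4×10 cube contributes its full rectangle (perimeter 28.00 mm); the sphere at (12, -4) is not intersected at this z (|z−center|=6.280 > r=5.5); the cone at (4.5, -3.5) contributes a regular 24-gon of circumradius 4.479 (interpolated between r1=4.5 and r2=3.5 at t=0.021) (perimeter = 2·24·4.479·sin(180°/24) = 28.06 mm); the cylinder at (7, 14) is not intersected at this z (z outside [4.5, 22]); Combining (union): the regions partially overlap (shared area 1.32 mm²), so the edge portions inside another operand are dropped and the merged outline is re-measured after clipping — boundary = 50.46 mm. So its perimeter = 50.46 mm. Layer 27 is larger (100.48 vs 50.46 mm).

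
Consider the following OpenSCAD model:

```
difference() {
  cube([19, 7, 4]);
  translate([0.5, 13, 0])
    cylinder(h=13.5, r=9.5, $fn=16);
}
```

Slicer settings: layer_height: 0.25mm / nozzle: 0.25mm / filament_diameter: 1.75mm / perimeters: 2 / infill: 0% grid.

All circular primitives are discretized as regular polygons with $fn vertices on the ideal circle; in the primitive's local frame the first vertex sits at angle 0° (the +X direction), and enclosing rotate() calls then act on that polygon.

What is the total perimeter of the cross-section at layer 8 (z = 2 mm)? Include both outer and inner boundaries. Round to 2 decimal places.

At z = 2 mm: the cube (footprint 19×7) is included at this height (perimeter 52.00 mm); the cylinder at (0.5, 13): section is a regular 16-gon, circumradius r=9.5 (perimeter = 2·16·9.500·sin(180°/16) = 59.31 mm); After the difference (first − rest): starting from the 19×7 cube, the r=9.5 cylinder at (0.5, 13) partially overlaps it — only the 18.69 mm² overlap (of its 276.30 mm²) is removed, clipping the outline — boundary = 49.69 mm. Overall, the cross-section is a single solid region. Total boundary length (outer) = 49.69 mm.

49.69 mm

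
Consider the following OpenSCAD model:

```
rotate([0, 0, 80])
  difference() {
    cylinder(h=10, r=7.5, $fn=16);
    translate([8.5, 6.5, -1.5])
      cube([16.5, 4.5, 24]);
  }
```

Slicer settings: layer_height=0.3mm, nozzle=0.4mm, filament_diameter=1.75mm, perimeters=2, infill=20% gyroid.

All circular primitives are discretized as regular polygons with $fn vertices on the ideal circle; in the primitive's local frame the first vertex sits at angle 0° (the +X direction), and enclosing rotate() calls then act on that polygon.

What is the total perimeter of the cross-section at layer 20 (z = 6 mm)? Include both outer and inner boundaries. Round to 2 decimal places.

46.82 mm

At z = 6 mm: the r=7.5 cylinder contributes a regular 16-gon of circumradius 7.5 (perimeter = 2·16·7.500·sin(180°/16) = 46.82 mm); the cube at (8.5, 6.5) (footprint 16.5×4.5) is included at this height (perimeter 42.00 mm); After the difference (first − rest): starting from the r=7.5 cylinder, the 16.5×4.5 cube at (8.5, 6.5) misses the remaining region (no effect) — boundary = 46.82 mm; (rotated 80° about Z; rotation is an isometry so areas/perimeters/island counts are preserved). Overall, the cross-section is a single solid region. Total boundary length (outer) = 46.82 mm.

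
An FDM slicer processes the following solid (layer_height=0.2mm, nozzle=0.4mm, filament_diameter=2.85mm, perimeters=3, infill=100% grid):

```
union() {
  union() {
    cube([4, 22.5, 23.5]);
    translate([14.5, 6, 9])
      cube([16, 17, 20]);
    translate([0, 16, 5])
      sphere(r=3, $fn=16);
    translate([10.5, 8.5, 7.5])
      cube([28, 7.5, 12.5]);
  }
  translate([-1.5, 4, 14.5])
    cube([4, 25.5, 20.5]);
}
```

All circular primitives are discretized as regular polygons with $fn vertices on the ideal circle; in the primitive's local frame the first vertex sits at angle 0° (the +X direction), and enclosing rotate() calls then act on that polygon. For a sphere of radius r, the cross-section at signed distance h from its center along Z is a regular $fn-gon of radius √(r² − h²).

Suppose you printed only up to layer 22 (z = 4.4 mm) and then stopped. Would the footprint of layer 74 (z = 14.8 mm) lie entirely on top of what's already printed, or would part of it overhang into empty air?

Compare the two slices. At z = 4.4: the cube is present — its section is the full 4×22.5 rectangle (area 90.00 mm²); the cube at (14.5, 6) is not intersected at this z (z outside [9, 29]); the sphere at (0, 16): section is a regular 16-gon, circumradius = √(r²−h²) = √(3²−0.6²) = 2.939 (area = (16/2)·2.939²·sin(360°/16) = 26.45 mm²); the cube at (10.5, 8.5) is absent (z outside [7.5, 20]); Combining (union): the regions partially overlap — summed areas 116.45 mm² minus the doubly-counted overlap 13.23 mm² gives 103.23 mm² — area = 103.23 mm²; the cube at (-1.5, 4) is not intersected at this z (z outside [14.5, 35]); Merging all regions: only the result so far is present, so the union is just that shape — area = 103.23 mm². At z = 14.8: the 4×22.5 cube contributes its full rectangle (area 90.00 mm²); the cube at (14.5, 6) is present — its section is the full 16×17 rectangle (area 272.00 mm²); the sphere at (0, 16) does not reach this height (|z−center|=9.800 > r=3); the cube at (10.5, 8.5) (footprint 28×7.5) is included at this height (area 210.00 mm²); Combining (union): the regions partially overlap — summed areas 572.00 mm² minus the doubly-counted overlap 120.00 mm² gives 452.00 mm² — area = 452.00 mm²; the 4×25.5 cube at (-1.5, 4) contributes its full rectangle (area 102.00 mm²); Merging all regions: the regions partially overlap — summed areas 554.00 mm² minus the doubly-counted overlap 46.25 mm² gives 507.75 mm² — area = 507.75 mm². Checking containment: at z = 14.8 the cross-section extends beyond the z = 4.4 cross-section by about 409.45 mm².

part overhangs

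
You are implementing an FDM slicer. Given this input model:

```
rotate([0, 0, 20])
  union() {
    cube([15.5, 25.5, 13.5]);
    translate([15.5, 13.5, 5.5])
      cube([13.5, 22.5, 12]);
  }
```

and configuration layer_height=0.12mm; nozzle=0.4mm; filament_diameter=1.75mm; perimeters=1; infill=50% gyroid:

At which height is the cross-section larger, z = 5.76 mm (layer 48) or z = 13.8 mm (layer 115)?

layer 48 (z = 5.76 mm)

Layer 48 (z = 5.76): the cube is present — its section is the full 15.5×25.5 rectangle (area 395.25 mm²); the cube at (15.5, 13.5) is present — its section is the full 13.5×22.5 rectangle (area 303.75 mm²); Taking the union: the 2 present regions share edge segments without overlapping in area, so areas simply add but the touching pieces fuse into one outline (the shared edge portions become interior and drop out of the boundary) — area = 699.00 mm²; (rotated 20° about Z; rotation is an isometry so areas/perimeters/island counts are preserved). So its area = 699.00 mm². Layer 115 (z = 13.8): the cube is not intersected at this z (z outside [0, 13.5]); the cube at (15.5, 13.5) is present — its section is the full 13.5×22.5 rectangle (area 303.75 mm²); Taking the union: only the 13.5×22.5 cube at (15.5, 13.5) is present, so the union is just that shape — area = 303.75 mm²; (whole slice rotated 20° about Z — lengths, areas and connectivity unchanged). So its area = 303.75 mm². Layer 48 is larger (699.00 vs 303.75 mm²).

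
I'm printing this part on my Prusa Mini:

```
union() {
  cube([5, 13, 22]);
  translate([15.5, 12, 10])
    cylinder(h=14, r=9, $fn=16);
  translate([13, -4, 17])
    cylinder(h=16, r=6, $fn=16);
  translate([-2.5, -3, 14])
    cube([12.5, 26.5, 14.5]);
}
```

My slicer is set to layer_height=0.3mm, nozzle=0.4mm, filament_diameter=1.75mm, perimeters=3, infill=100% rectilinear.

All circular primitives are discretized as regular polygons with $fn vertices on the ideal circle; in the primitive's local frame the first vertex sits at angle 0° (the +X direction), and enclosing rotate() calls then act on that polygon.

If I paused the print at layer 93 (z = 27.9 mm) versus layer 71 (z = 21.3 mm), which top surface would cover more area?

layer 71 (z = 21.3 mm)

Layer 93 (z = 27.9): the cube does not reach this height (z outside [0, 22]); the cylinder at (15.5, 12) is absent (z outside [10, 24]); the r=6 cylinder at (13, -4) gives a regular 16-gon of circumradius 6 (constant along its height) (area = (16/2)·6.000²·sin(360°/16) = 110.21 mm²); the cube at (-2.5, -3) is present — its section is the full 12.5×26.5 rectangle (area 331.25 mm²); Combining (union): the regions partially overlap — summed areas 441.46 mm² minus the doubly-counted overlap 7.66 mm² gives 433.80 mm² — area = 433.80 mm². So its area = 433.80 mm². Layer 71 (z = 21.3): the cube is present — its section is the full 5×13 rectangle (area 65.00 mm²); the r=9 cylinder at (15.5, 12) gives a regular 16-gon of circumradius 9 (constant along its height) (area = (16/2)·9.000²·sin(360°/16) = 247.98 mm²); the r=6 cylinder at (13, -4) gives a regular 16-gon of circumradius 6 (constant along its height) (area = (16/2)·6.000²·sin(360°/16) = 110.21 mm²); the cube at (-2.5, -3) is present — its section is the full 12.5×26.5 rectangle (area 331.25 mm²); Combining (union): the regions partially overlap — summed areas 754.44 mm² minus the doubly-counted overlap 105.65 mm² gives 648.79 mm² — area = 648.79 mm². So its area = 648.79 mm². Layer 71 is larger (648.79 vs 433.80 mm²).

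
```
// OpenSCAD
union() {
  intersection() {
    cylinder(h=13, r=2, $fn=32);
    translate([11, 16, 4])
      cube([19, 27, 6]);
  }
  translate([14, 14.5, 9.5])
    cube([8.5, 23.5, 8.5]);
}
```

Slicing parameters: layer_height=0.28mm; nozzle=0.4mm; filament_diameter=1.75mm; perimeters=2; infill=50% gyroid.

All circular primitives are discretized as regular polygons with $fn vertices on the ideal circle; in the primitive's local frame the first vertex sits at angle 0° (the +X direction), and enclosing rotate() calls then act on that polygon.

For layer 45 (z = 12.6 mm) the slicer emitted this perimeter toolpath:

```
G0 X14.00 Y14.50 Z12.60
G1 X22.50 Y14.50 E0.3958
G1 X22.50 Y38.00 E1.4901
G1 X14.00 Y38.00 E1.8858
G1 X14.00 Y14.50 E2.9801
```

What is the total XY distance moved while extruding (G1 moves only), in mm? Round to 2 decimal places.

Sum the Euclidean lengths of each G1 segment: total = 64.00 mm.

64.00 mm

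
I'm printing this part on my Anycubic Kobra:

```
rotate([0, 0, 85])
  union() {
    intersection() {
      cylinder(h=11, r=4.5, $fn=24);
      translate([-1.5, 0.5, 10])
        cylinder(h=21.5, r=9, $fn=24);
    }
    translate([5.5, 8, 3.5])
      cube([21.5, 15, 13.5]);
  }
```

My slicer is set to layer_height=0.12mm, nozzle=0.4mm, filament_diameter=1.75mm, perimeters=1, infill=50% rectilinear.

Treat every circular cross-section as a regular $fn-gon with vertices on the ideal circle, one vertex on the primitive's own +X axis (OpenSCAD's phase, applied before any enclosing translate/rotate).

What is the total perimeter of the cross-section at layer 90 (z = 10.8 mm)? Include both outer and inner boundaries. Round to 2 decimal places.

At z = 10.8 mm: the r=4.5 cylinder contributes a regular 24-gon of circumradius 4.5 (perimeter = 2·24·4.500·sin(180°/24) = 28.19 mm); the r=9 cylinder at (-1.5, 0.5) gives a regular 24-gon of circumradius 9 (constant along its height) (perimeter = 2·24·9.000·sin(180°/24) = 56.39 mm); After intersecting: the r=4.5 cylinder lies inside the r=9 cylinder at (-1.5, 0.5), so it is kept whole — boundary = 28.19 mm; the 21.5×15 cube at (5.5, 8) contributes its full rectangle (perimeter 73.00 mm); Taking the union: the 2 present regions are separate (no shared area or edge), so areas and boundary lengths simply add and each stays a separate island — boundary = 101.19 mm; (rotated 85° about Z; rotation is an isometry so areas/perimeters/island counts are preserved). Overall, the cross-section has 2 separate islands. Total boundary length (outer) = 101.19 mm.

101.19 mm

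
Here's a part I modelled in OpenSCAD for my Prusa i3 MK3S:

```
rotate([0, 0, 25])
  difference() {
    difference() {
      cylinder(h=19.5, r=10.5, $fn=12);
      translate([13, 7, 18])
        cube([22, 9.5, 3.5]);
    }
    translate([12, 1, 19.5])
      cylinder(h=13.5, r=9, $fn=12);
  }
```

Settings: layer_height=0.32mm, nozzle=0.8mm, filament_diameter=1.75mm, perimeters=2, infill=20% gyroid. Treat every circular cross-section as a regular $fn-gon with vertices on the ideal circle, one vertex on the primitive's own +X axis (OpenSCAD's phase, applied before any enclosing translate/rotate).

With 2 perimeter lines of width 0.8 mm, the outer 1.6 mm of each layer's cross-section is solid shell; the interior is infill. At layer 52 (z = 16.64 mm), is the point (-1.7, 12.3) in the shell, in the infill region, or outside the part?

outside

At z = 16.64 mm: the r=10.5 cylinder contributes a regular 12-gon of circumradius 10.5; the cube at (13, 7) does not reach this height (z outside [18, 21.5]); Subtracting the remaining from the first: none of the subtracted shapes is present at this height, so the r=10.5 cylinder is unchanged — 1 connected region; the cylinder at (12, 1) does not reach this height (z outside [19.5, 33]); Taking the first minus the rest: none of the subtracted shapes is present at this height, so the result so far is unchanged — 1 connected region; (whole slice rotated 25° about Z — lengths, areas and connectivity unchanged). Overall, the cross-section is a single solid region. Undo the 25° rotation: the query point maps to (3.657, 11.866) in the un-rotated model frame. The nearest boundary edge runs (5.25, 9.09)→(0.00, 10.50); distance from the point to it = 2.27 mm. The point is not inside any of the regions above, so it lies outside the cross-section (2.27 mm from the nearest boundary).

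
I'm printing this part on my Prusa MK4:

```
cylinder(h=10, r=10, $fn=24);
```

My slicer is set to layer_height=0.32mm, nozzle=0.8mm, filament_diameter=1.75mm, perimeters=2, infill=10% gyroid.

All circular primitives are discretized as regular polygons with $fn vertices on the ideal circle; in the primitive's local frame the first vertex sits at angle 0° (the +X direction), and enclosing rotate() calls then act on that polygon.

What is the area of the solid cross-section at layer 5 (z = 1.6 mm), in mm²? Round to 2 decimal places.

At z = 1.6 mm: the r=10 cylinder contributes a regular 24-gon of circumradius 10 (area = (24/2)·10.000²·sin(360°/24) = 310.58 mm²). Overall, the cross-section is a single solid region. Net area = 310.58 mm².

310.58 mm²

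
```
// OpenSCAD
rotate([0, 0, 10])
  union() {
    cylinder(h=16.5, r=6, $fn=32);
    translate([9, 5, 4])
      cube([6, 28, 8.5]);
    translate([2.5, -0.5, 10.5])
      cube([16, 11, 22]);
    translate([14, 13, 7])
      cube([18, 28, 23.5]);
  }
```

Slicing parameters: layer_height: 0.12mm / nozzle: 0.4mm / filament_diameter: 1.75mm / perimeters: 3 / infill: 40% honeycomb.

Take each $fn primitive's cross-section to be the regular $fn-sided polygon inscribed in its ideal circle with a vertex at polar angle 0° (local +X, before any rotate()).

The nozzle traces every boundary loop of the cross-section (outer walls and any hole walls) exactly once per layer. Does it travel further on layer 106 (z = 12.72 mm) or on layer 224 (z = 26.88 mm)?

layer 106 (z = 12.72 mm)

Layer 106 (z = 12.72): the cylinder: section is a regular 32-gon, circumradius r=6 (perimeter = 2·32·6.000·sin(180°/32) = 37.64 mm); the cube at (9, 5) does not reach this height (z outside [4, 12.5]); the 16×11 cube at (2.5, -0.5) contributes its full rectangle (perimeter 54.00 mm); the 18×28 cube at (14, 13) contributes its full rectangle (perimeter 92.00 mm); Merging all regions: the regions partially overlap (shared area 15.32 mm²), so the edge portions inside another operand are dropped and the merged outline is re-measured after clipping — boundary = 166.93 mm; (whole slice rotated 10° about Z — lengths, areas and connectivity unchanged). So its perimeter = 166.93 mm. Layer 224 (z = 26.88): the cylinder does not reach this height (z outside [0, 16.5]); the cube at (9, 5) is absent (z outside [4, 12.5]); the cube at (2.5, -0.5) (footprint 16×11) is included at this height (perimeter 54.00 mm); the cube at (14, 13) is present — its section is the full 18×28 rectangle (perimeter 92.00 mm); Merging all regions: the 2 present regions are separate (no shared area or edge), so areas and boundary lengths simply add and each stays a separate island — boundary = 146.00 mm; (whole slice rotated 10° about Z — lengths, areas and connectivity unchanged). So its perimeter = 146.00 mm. Layer 106 is larger (166.93 vs 146.00 mm).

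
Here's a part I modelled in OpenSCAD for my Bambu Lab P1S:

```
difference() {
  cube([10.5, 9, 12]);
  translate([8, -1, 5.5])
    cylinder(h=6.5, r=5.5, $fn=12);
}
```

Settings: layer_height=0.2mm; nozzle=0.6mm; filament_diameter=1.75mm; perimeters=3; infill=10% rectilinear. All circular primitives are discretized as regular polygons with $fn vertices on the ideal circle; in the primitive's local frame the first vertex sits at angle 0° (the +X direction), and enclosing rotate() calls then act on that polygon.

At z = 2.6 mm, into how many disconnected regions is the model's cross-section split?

At z = 2.6 mm: the cube (footprint 10.5×9) is included at this height; the cylinder at (8, -1) is not intersected at this z (z outside [5.5, 12]); After the difference (first − rest): none of the subtracted shapes is present at this height, so the 10.5×9 cube is unchanged — 1 connected region. The result has 1 disconnected region.

1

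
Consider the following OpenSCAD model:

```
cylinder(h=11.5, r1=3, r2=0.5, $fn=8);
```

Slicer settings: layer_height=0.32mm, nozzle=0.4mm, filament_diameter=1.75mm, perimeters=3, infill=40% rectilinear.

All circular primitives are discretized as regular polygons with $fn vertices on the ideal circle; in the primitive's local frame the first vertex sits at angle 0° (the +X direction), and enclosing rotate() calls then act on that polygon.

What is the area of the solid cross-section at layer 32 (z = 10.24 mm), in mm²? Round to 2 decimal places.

At z = 10.24 mm: the cone: at t=0.890 of its height the radius interpolates to r₁+(r₂−r₁)t = 0.774, giving a regular 8-gon of that circumradius (area = (8/2)·0.774²·sin(360°/8) = 1.69 mm²). Overall, the cross-section is a single solid region. Net area = 1.69 mm².

1.69 mm²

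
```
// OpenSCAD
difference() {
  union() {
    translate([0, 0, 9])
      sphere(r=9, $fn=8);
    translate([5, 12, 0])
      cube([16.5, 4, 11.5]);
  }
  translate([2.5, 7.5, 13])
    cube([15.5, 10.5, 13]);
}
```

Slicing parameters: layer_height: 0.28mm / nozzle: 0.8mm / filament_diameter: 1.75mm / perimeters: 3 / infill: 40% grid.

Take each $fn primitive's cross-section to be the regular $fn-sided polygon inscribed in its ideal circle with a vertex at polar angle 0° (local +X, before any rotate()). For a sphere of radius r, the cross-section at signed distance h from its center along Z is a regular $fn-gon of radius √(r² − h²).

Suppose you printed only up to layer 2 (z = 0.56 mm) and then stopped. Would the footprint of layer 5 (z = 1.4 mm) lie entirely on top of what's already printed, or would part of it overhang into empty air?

part overhangs

Compare the two slices. At z = 0.56: the sphere: section is a regular 8-gon, circumradius = √(r²−h²) = √(9²−8.44²) = 3.125 (area = (8/2)·3.125²·sin(360°/8) = 27.62 mm²); the cube at (5, 12) is present — its section is the full 16.5×4 rectangle (area 66.00 mm²); Taking the union: the 2 present regions are separate (no shared area or edge), so areas and boundary lengths simply add and each stays a separate island — area = 93.62 mm²; the cube at (2.5, 7.5) is not intersected at this z (z outside [13, 26]); After the difference (first − rest): none of the subtracted shapes is present at this height, so the result so far is unchanged — area = 93.62 mm². At z = 1.4: the r=9 sphere contributes a regular 8-gon of circumradius √(9²−7.6²) = 4.821 (area = (8/2)·4.821²·sin(360°/8) = 65.73 mm²); the 16.5×4 cube at (5, 12) contributes its full rectangle (area 66.00 mm²); Taking the union: the 2 present regions are separate (no shared area or edge), so areas and boundary lengths simply add and each stays a separate island — area = 131.73 mm²; the cube at (2.5, 7.5) does not reach this height (z outside [13, 26]); Taking the first minus the rest: none of the subtracted shapes is present at this height, so the result so far is unchanged — area = 131.73 mm². Checking containment: at z = 1.4 the cross-section extends beyond the z = 0.56 cross-section by about 38.11 mm².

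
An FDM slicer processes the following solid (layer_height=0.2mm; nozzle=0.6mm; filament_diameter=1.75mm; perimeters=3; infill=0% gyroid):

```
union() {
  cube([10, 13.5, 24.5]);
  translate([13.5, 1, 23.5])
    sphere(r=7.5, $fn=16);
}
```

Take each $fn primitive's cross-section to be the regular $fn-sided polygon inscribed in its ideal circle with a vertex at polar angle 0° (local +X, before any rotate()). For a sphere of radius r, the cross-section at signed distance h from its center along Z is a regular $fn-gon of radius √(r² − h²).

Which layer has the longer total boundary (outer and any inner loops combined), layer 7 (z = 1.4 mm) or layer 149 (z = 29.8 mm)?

layer 7 (z = 1.4 mm)

Layer 7 (z = 1.4): the cube (footprint 10×13.5) is included at this height (perimeter 47.00 mm); the sphere at (13.5, 1) is absent (|z−center|=22.100 > r=7.5); Combining (union): only the 10×13.5 cube is present, so the union is just that shape — boundary = 47.00 mm. So its perimeter = 47.00 mm. Layer 149 (z = 29.8): the cube is absent (z outside [0, 24.5]); the r=7.5 sphere at (13.5, 1) contributes a regular 16-gon of circumradius √(7.5²−6.3²) = 4.069 (perimeter = 2·16·4.069·sin(180°/16) = 25.40 mm); Merging all regions: only the r=7.5 sphere at (13.5, 1) is present, so the union is just that shape — boundary = 25.40 mm. So its perimeter = 25.40 mm. Layer 7 is larger (47.00 vs 25.40 mm).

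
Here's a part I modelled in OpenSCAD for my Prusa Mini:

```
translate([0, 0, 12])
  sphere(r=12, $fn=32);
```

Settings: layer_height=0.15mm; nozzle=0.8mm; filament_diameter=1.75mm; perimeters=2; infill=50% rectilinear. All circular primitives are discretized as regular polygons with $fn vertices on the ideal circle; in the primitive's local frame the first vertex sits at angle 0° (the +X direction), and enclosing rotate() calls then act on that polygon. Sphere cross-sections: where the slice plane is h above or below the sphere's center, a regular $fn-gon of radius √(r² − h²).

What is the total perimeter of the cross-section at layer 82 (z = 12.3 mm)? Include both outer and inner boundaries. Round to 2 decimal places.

At z = 12.3 mm: the r=12 sphere slices to a regular 32-gon of circumradius 11.996 (√(r²−h²) with h=0.3 from center) (perimeter = 2·32·11.996·sin(180°/32) = 75.25 mm). Overall, the cross-section is a single solid region. Total boundary length (outer) = 75.25 mm.

75.25 mm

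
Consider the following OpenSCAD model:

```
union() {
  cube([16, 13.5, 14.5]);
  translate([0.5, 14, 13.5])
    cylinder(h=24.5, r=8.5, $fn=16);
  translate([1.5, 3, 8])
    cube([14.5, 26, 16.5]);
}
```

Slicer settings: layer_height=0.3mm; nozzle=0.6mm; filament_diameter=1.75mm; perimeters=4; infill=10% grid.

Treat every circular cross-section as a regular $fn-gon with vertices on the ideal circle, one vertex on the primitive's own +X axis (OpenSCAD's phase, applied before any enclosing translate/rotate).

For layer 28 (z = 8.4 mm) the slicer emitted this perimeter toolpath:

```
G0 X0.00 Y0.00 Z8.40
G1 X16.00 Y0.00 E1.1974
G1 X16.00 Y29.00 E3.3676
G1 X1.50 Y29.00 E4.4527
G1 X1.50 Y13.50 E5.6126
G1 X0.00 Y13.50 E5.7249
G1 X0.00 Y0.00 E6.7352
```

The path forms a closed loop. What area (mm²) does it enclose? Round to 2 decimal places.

440.75 mm²

Apply the shoelace formula to the sequence of (X, Y) vertices; enclosed area = 440.75 mm².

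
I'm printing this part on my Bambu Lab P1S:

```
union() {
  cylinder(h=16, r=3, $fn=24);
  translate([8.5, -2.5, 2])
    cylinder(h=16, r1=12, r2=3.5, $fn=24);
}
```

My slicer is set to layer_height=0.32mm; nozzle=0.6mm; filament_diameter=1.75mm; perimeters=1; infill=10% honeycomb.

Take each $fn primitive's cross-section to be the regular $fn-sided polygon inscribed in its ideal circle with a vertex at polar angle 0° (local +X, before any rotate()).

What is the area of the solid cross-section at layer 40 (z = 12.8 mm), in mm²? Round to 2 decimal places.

149.22 mm²

At z = 12.8 mm: the r=3 cylinder gives a regular 24-gon of circumradius 3 (constant along its height) (area = (24/2)·3.000²·sin(360°/24) = 27.95 mm²); the cone at (8.5, -2.5) contributes a regular 24-gon of circumradius 6.262 (interpolated between r1=12 and r2=3.5 at t=0.675) (area = (24/2)·6.262²·sin(360°/24) = 121.81 mm²); Merging all regions: the regions partially overlap — summed areas 149.76 mm² minus the doubly-counted overlap 0.54 mm² gives 149.22 mm² — area = 149.22 mm². Overall, the cross-section is a single solid region. Net area = 149.22 mm².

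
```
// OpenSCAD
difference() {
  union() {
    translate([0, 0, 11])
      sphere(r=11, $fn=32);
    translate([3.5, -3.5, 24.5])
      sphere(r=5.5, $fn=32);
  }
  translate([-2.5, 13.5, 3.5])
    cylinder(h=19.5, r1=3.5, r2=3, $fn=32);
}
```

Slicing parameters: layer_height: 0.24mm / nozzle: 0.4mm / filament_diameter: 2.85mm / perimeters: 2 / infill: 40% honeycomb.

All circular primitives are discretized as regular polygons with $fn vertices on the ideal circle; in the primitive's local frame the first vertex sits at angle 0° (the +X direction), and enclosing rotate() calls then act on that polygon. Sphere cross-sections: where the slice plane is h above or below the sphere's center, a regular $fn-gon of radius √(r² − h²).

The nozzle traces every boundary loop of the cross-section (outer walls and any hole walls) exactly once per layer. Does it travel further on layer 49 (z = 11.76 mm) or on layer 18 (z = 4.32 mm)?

Layer 49 (z = 11.76): the r=11 sphere slices to a regular 32-gon of circumradius 10.974 (√(r²−h²) with h=0.76 from center) (perimeter = 2·32·10.974·sin(180°/32) = 68.84 mm); the sphere at (3.5, -3.5) is absent (|z−center|=12.740 > r=5.5); Combining (union): only the r=11 sphere is present, so the union is just that shape — boundary = 68.84 mm; the cone at (-2.5, 13.5) contributes a regular 32-gon of circumradius 3.288 (interpolated between r1=3.5 and r2=3 at t=0.424) (perimeter = 2·32·3.288·sin(180°/32) = 20.63 mm); Subtracting the remaining from the first: starting from the result so far, the cone at (-2.5, 13.5) partially overlaps it — only the 0.99 mm² overlap (of its 33.75 mm²) is removed, clipping the outline — boundary = 68.95 mm. So its perimeter = 68.95 mm. Layer 18 (z = 4.32): the sphere: section is a regular 32-gon, circumradius = √(r²−h²) = √(11²−6.68²) = 8.739 (perimeter = 2·32·8.739·sin(180°/32) = 54.82 mm); the sphere at (3.5, -3.5) is not intersected at this z (|z−center|=20.180 > r=5.5); Taking the union: only the r=11 sphere is present, so the union is just that shape — boundary = 54.82 mm; the cone at (-2.5, 13.5) contributes a regular 32-gon of circumradius 3.479 (interpolated between r1=3.5 and r2=3 at t=0.042) (perimeter = 2·32·3.479·sin(180°/32) = 21.82 mm); Taking the first minus the rest: starting from the result so far, the cone at (-2.5, 13.5) misses the remaining region (no effect) — boundary = 54.82 mm. So its perimeter = 54.82 mm. Layer 49 is larger (68.95 vs 54.82 mm).

layer 49 (z = 11.76 mm)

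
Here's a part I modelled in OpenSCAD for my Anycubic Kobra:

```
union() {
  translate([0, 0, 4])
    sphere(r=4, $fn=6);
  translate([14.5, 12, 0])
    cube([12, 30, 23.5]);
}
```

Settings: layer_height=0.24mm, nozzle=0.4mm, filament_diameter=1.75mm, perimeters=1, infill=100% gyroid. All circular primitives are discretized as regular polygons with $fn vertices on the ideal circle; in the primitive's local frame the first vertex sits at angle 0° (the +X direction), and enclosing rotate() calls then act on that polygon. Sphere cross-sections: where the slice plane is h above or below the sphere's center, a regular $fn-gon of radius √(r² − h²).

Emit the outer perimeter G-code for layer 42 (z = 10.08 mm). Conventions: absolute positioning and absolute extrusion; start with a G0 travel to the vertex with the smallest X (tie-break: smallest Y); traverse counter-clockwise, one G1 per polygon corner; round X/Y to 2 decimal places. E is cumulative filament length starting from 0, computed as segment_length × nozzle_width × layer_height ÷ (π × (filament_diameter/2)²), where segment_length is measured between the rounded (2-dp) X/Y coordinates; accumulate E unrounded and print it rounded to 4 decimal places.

At z = 10.08 mm: the sphere is absent (|z−center|=6.080 > r=4); the cube at (14.5, 12) (footprint 12×30) is included at this height; Combining (union): only the 12×30 cube at (14.5, 12) is present, so the union is just that shape — 1 connected region. The outline is a single polygon with 4 vertices. Extrusion per mm of travel: 0.4 × 0.24 / (π × 0.875²) = 0.039912. Accumulating E over each segment gives final E = 3.3526.

G0 X14.50 Y12.00 Z10.08
G1 X26.50 Y12.00 E0.4789
G1 X26.50 Y42.00 E1.6763
G1 X14.50 Y42.00 E2.1553
G1 X14.50 Y12.00 E3.3526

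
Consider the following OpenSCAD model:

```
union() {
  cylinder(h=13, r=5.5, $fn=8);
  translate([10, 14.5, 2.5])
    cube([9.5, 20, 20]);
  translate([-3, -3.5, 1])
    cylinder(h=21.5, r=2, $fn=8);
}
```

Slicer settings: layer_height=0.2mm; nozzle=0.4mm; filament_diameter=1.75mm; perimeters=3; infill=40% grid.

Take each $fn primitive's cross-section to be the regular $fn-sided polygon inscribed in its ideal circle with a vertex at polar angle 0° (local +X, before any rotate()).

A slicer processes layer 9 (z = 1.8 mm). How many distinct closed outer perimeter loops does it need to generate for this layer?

At z = 1.8 mm: the r=5.5 cylinder gives a regular 8-gon of circumradius 5.5 (constant along its height); the cube at (10, 14.5) is not intersected at this z (z outside [2.5, 22.5]); the r=2 cylinder at (-3, -3.5) contributes a regular 8-gon of circumradius 2; Taking the union: the regions partially overlap (shared area 7.55 mm²), so overlapping operands fuse into one piece — 1 connected region. The result has 1 disconnected region.

1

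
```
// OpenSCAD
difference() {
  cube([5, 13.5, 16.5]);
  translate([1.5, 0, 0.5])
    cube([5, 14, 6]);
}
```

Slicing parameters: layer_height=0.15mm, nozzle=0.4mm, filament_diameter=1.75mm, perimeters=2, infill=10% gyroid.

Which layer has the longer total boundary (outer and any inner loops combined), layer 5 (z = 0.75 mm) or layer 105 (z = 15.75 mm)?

Layer 5 (z = 0.75): the 5×13.5 cube contributes its full rectangle (perimeter 37.00 mm); the cube at (1.5, 0) is present — its section is the full 5×14 rectangle (perimeter 38.00 mm); After the difference (first − rest): starting from the 5×13.5 cube, the 5×14 cube at (1.5, 0) partially overlaps it — only the 47.25 mm² overlap (of its 70.00 mm²) is removed, clipping the outline — boundary = 30.00 mm. So its perimeter = 30.00 mm. Layer 105 (z = 15.75): the 5×13.5 cube contributes its full rectangle (perimeter 37.00 mm); the cube at (1.5, 0) is absent (z outside [0.5, 6.5]); After the difference (first − rest): none of the subtracted shapes is present at this height, so the 5×13.5 cube is unchanged — boundary = 37.00 mm. So its perimeter = 37.00 mm. Layer 105 is larger (37.00 vs 30.00 mm).

layer 105 (z = 15.75 mm)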